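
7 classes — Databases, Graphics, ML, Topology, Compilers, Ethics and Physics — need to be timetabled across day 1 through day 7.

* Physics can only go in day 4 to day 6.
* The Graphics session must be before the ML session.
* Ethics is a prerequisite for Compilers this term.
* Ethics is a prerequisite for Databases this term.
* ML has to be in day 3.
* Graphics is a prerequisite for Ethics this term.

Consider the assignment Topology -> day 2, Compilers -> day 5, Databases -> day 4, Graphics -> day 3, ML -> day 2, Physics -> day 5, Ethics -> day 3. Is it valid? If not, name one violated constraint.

Ethics is a prerequisite for Compilers this term — holds.
Graphics is a prerequisite for Ethics this term — violated.
Ethics is a prerequisite for Databases this term — holds.
ML has to be in day 3 — violated.
The Graphics session must be before the ML session — violated.
Physics can only go in day 4 to day 6 — holds.

No — it violates: The Graphics session must be before the ML session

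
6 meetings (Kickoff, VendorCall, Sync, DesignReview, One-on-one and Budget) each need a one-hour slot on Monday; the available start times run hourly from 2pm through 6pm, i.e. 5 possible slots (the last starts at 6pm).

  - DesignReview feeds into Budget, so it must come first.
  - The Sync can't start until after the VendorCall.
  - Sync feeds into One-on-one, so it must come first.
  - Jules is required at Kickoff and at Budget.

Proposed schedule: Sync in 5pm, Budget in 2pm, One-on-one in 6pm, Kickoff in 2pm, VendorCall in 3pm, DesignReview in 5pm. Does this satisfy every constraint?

The Sync can't start until after the VendorCall — holds.
Sync feeds into One-on-one, so it must come first — holds.
Jules is required at Kickoff and at Budget — violated.
DesignReview feeds into Budget, so it must come first — violated.

No. Jules is required at Kickoff and at Budget is not satisfied.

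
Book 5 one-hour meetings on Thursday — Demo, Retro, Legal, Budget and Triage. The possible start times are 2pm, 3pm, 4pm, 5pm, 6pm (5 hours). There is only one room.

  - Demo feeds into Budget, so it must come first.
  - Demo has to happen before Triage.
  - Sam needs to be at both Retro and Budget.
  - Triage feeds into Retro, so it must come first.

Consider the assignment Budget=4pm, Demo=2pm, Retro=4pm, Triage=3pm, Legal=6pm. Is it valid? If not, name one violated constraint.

No — it violates: Sam needs to be at both Retro and Budget

Demo has to happen before Triage — holds.
Sam needs to be at both Retro and Budget — violated.
Demo feeds into Budget, so it must come first — holds.
Triage feeds into Retro, so it must come first — holds.
There is only one room — violated.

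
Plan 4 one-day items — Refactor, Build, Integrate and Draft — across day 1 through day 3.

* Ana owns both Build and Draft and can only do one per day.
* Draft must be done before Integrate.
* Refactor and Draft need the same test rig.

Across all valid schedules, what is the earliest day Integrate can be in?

Precedence pushes Integrate to at least day 2.
Integrate at day 2 is achievable: Refactor in day 2; Build in day 2; Integrate in day 2; Draft in day 1.

day 2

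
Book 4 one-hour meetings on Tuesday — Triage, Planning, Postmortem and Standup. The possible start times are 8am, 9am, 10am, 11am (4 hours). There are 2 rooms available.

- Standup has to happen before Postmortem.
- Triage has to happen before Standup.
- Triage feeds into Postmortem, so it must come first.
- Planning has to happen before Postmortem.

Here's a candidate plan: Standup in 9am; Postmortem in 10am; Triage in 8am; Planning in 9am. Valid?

Triage has to happen before Standup — holds.
Planning has to happen before Postmortem — holds.
There are 2 rooms available — holds.
Triage feeds into Postmortem, so it must come first — holds.
Standup has to happen before Postmortem — holds.

Valid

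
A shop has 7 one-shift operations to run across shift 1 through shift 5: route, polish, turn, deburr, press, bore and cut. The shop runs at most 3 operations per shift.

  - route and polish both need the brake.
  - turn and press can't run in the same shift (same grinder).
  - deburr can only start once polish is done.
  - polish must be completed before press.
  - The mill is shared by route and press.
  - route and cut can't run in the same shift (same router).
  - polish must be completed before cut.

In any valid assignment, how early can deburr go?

shift 2

Precedence pushes deburr to at least shift 2.
deburr at shift 2 is achievable: cut in shift 2; press in shift 2; turn in shift 1; route in shift 3; bore in shift 1; polish in shift 1; deburr in shift 2.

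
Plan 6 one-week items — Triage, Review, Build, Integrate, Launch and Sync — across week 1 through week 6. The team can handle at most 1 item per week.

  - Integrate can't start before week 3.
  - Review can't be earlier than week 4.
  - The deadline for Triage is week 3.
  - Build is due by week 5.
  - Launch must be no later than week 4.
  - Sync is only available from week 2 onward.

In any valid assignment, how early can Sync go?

week 2

Sync is available from week 2.
Sync at week 2 is achievable: Build=week 5, Triage=week 1, Sync=week 2, Integrate=week 6, Launch=week 3, Review=week 4.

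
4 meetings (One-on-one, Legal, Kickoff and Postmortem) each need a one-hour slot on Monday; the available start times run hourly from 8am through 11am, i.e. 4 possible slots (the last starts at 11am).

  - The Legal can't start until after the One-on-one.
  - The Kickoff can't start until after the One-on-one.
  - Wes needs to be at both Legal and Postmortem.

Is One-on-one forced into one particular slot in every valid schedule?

No

One-on-one can be 8am (e.g. One-on-one=8am; Postmortem=8am; Kickoff=9am; Legal=9am) or 9am (e.g. One-on-one=9am; Legal=10am; Kickoff=10am; Postmortem=8am).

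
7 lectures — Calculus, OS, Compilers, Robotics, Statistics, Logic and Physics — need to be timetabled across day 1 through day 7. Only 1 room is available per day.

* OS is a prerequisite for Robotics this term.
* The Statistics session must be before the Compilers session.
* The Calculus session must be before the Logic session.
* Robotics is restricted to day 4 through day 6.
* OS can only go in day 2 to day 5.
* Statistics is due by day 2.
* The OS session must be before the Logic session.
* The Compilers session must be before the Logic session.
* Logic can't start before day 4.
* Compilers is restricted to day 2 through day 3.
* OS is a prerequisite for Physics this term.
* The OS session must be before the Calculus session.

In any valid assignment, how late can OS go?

OS is available from day 2; OS's own window allows nothing later than day 5.
OS at day 3 is achievable: Calculus in day 5; Compilers in day 2; Robotics in day 4; Statistics in day 1; Logic in day 6; OS in day 3; Physics in day 7.
Nothing later works — the capacity limit rule out every day after day 3.

day 3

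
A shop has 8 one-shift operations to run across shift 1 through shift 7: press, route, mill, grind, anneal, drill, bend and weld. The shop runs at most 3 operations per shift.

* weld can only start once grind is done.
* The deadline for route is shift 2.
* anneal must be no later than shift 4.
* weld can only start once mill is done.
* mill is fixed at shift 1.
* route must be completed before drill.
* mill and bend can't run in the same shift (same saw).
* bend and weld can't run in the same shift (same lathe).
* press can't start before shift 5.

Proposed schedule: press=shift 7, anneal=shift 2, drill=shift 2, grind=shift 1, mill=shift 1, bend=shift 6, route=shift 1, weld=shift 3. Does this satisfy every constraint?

The deadline for route is shift 2 — holds.
weld can only start once grind is done — holds.
press can't start before shift 5 — holds.
mill is fixed at shift 1 — holds.
bend and weld can't run in the same shift (same lathe) — holds.
The shop runs at most 3 operations per shift — holds.
anneal must be no later than shift 4 — holds.
mill and bend can't run in the same shift (same saw) — holds.
route must be completed before drill — holds.
weld can only start once mill is done — holds.

Yes, all constraints hold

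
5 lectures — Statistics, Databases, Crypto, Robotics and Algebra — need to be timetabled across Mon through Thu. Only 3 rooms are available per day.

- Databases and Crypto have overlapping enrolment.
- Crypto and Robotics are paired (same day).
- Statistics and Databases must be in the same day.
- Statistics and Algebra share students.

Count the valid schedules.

Splitting on Statistics: it can be Mon (9), Tue (9), Wed (9), Thu (9). Listing each branch's schedules as (Databases, Crypto, Robotics, Algebra):
Statistics=Mon: (Mon,Tue,Tue,Tue) (Mon,Tue,Tue,Wed) (Mon,Tue,Tue,Thu) (Mon,Wed,Wed,Tue) (Mon,Wed,Wed,Wed) (Mon,Wed,Wed,Thu) (Mon,Thu,Thu,Tue) (Mon,Thu,Thu,Wed) (Mon,Thu,Thu,Thu) — 9.
Statistics=Tue: (Tue,Mon,Mon,Mon) (Tue,Mon,Mon,Wed) (Tue,Mon,Mon,Thu) (Tue,Wed,Wed,Mon) (Tue,Wed,Wed,Wed) (Tue,Wed,Wed,Thu) (Tue,Thu,Thu,Mon) (Tue,Thu,Thu,Wed) (Tue,Thu,Thu,Thu) — 9.
Statistics=Wed: (Wed,Mon,Mon,Mon) (Wed,Mon,Mon,Tue) (Wed,Mon,Mon,Thu) (Wed,Tue,Tue,Mon) (Wed,Tue,Tue,Tue) (Wed,Tue,Tue,Thu) (Wed,Thu,Thu,Mon) (Wed,Thu,Thu,Tue) (Wed,Thu,Thu,Thu) — 9.
Statistics=Thu: (Thu,Mon,Mon,Mon) (Thu,Mon,Mon,Tue) (Thu,Mon,Mon,Wed) (Thu,Tue,Tue,Mon) (Thu,Tue,Tue,Tue) (Thu,Tue,Tue,Wed) (Thu,Wed,Wed,Mon) (Thu,Wed,Wed,Tue) (Thu,Wed,Wed,Wed) — 9.
Summing: 9 + 9 + 9 + 9 = 36.

36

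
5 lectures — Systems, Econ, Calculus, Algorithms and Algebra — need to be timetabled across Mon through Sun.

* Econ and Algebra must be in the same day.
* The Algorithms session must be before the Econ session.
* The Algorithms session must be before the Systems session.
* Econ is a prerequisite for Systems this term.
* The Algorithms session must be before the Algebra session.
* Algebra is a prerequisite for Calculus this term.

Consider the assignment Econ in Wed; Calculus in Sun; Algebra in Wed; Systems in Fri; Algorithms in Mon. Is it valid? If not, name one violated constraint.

Valid

Econ and Algebra must be in the same day — holds.
The Algorithms session must be before the Systems session — holds.
The Algorithms session must be before the Econ session — holds.
Econ is a prerequisite for Systems this term — holds.
Algebra is a prerequisite for Calculus this term — holds.
The Algorithms session must be before the Algebra session — holds.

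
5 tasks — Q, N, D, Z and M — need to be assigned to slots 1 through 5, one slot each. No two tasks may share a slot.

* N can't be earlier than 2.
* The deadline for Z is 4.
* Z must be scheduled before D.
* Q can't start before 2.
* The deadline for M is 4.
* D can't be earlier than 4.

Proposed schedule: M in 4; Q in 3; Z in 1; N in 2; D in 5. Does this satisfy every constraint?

Q can't start before 2 — holds.
The deadline for Z is 4 — holds.
No two tasks may share a slot — holds.
Z must be scheduled before D — holds.
The deadline for M is 4 — holds.
N can't be earlier than 2 — holds.
D can't be earlier than 4 — holds.

Yes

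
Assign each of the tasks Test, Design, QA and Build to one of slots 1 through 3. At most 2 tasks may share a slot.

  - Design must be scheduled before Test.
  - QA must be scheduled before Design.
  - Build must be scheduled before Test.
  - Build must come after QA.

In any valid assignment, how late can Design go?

2

Precedence pushes Design to at least 2; downstream work caps Design at 2.
Design at 2 is achievable: QA=1; Test=3; Build=2; Design=2.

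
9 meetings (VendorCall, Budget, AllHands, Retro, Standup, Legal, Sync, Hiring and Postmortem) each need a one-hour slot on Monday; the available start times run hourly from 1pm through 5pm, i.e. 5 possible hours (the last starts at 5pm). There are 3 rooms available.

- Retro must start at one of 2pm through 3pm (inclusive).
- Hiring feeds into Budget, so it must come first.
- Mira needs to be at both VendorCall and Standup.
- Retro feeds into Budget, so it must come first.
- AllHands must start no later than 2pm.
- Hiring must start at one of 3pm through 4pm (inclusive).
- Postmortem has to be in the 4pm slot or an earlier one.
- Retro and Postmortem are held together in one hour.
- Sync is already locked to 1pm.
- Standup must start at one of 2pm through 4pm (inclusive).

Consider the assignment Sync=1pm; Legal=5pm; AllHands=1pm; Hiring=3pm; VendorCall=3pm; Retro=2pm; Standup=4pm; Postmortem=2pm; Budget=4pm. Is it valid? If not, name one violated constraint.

Hiring must start at one of 3pm through 4pm (inclusive) — holds.
Hiring feeds into Budget, so it must come first — holds.
Postmortem has to be in the 4pm slot or an earlier one — holds.
Standup must start at one of 2pm through 4pm (inclusive) — holds.
There are 3 rooms available — holds.
Mira needs to be at both VendorCall and Standup — holds.
Retro must start at one of 2pm through 3pm (inclusive) — holds.
Retro and Postmortem are held together in one hour — holds.
Retro feeds into Budget, so it must come first — holds.
Sync is already locked to 1pm — holds.
AllHands must start no later than 2pm — holds.

Yes, all constraints hold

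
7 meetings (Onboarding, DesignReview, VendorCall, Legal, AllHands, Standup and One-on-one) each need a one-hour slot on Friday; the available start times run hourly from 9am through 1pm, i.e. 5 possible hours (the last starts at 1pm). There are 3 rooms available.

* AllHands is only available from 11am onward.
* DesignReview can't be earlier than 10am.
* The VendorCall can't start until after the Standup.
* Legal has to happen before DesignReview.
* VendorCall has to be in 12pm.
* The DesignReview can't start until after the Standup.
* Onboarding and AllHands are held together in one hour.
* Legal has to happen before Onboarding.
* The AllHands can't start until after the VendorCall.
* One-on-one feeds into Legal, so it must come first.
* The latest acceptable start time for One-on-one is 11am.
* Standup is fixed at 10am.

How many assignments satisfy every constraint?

10

Splitting on DesignReview: it can be 11am (1), 12pm (3), 1pm (6). Listing each branch's schedules as (Onboarding, VendorCall, Legal, AllHands, Standup, One-on-one):
DesignReview=11am: (1pm,12pm,10am,1pm,10am,9am) — 1.
DesignReview=12pm: (1pm,12pm,10am,1pm,10am,9am) (1pm,12pm,11am,1pm,10am,9am) (1pm,12pm,11am,1pm,10am,10am) — 3.
DesignReview=1pm: (1pm,12pm,10am,1pm,10am,9am) (1pm,12pm,11am,1pm,10am,9am) (1pm,12pm,11am,1pm,10am,10am) (1pm,12pm,12pm,1pm,10am,9am) (1pm,12pm,12pm,1pm,10am,10am) (1pm,12pm,12pm,1pm,10am,11am) — 6.
Summing: 1 + 3 + 6 = 10.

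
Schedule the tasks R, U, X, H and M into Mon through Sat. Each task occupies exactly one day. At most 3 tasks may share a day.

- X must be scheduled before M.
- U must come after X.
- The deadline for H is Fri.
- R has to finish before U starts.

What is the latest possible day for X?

Downstream work caps X at Fri.
X at Fri is achievable: X -> Fri, R -> Mon, H -> Mon, U -> Sat, M -> Sat.

Fri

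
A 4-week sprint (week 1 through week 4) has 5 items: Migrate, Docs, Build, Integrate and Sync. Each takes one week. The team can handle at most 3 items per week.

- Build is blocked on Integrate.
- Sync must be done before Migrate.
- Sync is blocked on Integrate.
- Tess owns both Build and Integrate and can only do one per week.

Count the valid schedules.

44

Splitting on Migrate: it can be week 3 (12), week 4 (32). Listing each branch's schedules as (Docs, Build, Integrate, Sync) by week number:
Migrate=week 3: (1,2,1,2) (1,3,1,2) (1,4,1,2) (2,2,1,2) (2,3,1,2) (2,4,1,2) (3,2,1,2) (3,3,1,2) (3,4,1,2) (4,2,1,2) (4,3,1,2) (4,4,1,2) — 12.
Migrate=week 4: (1,2,1,2) (1,2,1,3) (1,3,1,2) (1,3,1,3) (1,3,2,3) (1,4,1,2) (1,4,1,3) (1,4,2,3) (2,2,1,2) (2,2,1,3) (2,3,1,2) (2,3,1,3) (2,3,2,3) (2,4,1,2) (2,4,1,3) (2,4,2,3) (3,2,1,2) (3,2,1,3) (3,3,1,2) (3,3,1,3) (3,3,2,3) (3,4,1,2) (3,4,1,3) (3,4,2,3) (4,2,1,2) (4,2,1,3) (4,3,1,2) (4,3,1,3) (4,3,2,3) (4,4,1,2) (4,4,1,3) (4,4,2,3) — 32.
Summing: 12 + 32 = 44.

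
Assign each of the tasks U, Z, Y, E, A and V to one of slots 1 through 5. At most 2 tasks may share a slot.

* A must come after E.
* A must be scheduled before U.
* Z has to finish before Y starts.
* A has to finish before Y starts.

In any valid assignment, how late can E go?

Downstream work caps E at 3.
E at 3 is achievable: E in 3; A in 4; Y in 5; V in 1; U in 5; Z in 1.

3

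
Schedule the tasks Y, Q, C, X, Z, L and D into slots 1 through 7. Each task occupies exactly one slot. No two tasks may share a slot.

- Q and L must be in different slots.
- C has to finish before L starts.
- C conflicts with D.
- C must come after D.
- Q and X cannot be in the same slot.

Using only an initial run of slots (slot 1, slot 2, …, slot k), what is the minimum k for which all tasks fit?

The precedence chain requires at least 3 distinct slots.
With at most 1 per slot and 7 tasks, at least 7 slots are needed.
7 works (last occupied slot: 7): for example C -> 2, X -> 6, D -> 1, Q -> 5, Y -> 4, L -> 3, Z -> 7.

7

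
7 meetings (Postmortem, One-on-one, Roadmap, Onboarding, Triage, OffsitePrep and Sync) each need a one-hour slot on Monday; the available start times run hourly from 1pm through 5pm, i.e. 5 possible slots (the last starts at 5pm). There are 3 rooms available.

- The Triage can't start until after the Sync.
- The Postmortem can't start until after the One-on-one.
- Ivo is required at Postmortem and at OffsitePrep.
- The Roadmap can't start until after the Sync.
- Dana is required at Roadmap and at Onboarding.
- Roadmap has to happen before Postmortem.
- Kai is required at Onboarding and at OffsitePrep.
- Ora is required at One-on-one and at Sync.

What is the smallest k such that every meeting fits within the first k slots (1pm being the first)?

The precedence chain requires at least 3 distinct slots.
With at most 3 per slot and 7 meetings, at least 3 slots are needed.
3 works (last occupied slot: 3pm): for example Onboarding=3pm, Roadmap=2pm, Sync=1pm, Postmortem=3pm, Triage=2pm, One-on-one=2pm, OffsitePrep=1pm.

3 slots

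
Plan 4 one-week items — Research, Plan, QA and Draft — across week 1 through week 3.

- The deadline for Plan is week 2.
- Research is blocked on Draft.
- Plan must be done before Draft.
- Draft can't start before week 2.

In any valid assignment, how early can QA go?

QA at week 1 is achievable: Draft=week 2; Plan=week 1; QA=week 1; Research=week 3.

week 1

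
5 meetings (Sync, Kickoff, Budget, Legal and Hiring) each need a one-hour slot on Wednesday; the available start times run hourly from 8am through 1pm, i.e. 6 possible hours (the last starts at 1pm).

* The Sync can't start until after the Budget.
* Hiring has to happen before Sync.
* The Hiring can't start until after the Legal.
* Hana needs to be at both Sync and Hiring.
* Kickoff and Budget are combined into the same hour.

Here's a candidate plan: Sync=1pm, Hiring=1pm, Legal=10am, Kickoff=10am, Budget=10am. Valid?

The Sync can't start until after the Budget — holds.
Hiring has to happen before Sync — violated.
Kickoff and Budget are combined into the same hour — holds.
The Hiring can't start until after the Legal — holds.
Hana needs to be at both Sync and Hiring — violated.

No. Hana needs to be at both Sync and Hiring is not satisfied.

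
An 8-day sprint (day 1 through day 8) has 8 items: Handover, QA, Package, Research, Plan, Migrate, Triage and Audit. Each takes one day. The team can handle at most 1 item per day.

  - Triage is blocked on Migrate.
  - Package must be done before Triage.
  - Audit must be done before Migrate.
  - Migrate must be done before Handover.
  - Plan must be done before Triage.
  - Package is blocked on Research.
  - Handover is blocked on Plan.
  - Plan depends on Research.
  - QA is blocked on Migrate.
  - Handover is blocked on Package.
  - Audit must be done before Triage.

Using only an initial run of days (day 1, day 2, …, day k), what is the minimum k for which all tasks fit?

8

The precedence chain requires at least 3 distinct days.
With at most 1 per day and 8 tasks, at least 8 days are needed.
8 works (last occupied day: day 8): for example Triage in day 6; Audit in day 1; Research in day 3; QA in day 8; Plan in day 5; Handover in day 7; Package in day 4; Migrate in day 2.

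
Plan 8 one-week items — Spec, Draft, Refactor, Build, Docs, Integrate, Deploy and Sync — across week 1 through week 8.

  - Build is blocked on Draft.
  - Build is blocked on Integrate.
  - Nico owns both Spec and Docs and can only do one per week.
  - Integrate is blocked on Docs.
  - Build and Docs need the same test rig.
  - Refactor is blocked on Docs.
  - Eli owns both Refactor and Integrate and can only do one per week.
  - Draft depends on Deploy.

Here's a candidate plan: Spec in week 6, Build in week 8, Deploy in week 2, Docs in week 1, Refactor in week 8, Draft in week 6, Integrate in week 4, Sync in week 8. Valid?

Yes

Build is blocked on Draft — holds.
Refactor is blocked on Docs — holds.
Draft depends on Deploy — holds.
Build and Docs need the same test rig — holds.
Nico owns both Spec and Docs and can only do one per week — holds.
Build is blocked on Integrate — holds.
Integrate is blocked on Docs — holds.
Eli owns both Refactor and Integrate and can only do one per week — holds.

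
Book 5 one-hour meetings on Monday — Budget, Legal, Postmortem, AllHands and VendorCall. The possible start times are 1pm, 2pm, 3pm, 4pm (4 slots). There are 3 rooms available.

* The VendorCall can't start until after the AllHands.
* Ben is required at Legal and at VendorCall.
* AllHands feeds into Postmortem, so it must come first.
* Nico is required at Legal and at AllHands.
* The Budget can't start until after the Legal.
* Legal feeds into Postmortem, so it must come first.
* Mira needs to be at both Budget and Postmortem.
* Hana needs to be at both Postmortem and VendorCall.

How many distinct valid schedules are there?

6

Splitting on Budget: it can be 2pm (2), 3pm (2), 4pm (2). Listing each branch's schedules as (Legal, Postmortem, AllHands, VendorCall):
Budget=2pm: (1pm,3pm,2pm,4pm) (1pm,4pm,2pm,3pm) — 2.
Budget=3pm: (1pm,4pm,2pm,3pm) (2pm,4pm,1pm,3pm) — 2.
Budget=4pm: (1pm,3pm,2pm,4pm) (2pm,3pm,1pm,4pm) — 2.
Summing: 2 + 2 + 2 = 6.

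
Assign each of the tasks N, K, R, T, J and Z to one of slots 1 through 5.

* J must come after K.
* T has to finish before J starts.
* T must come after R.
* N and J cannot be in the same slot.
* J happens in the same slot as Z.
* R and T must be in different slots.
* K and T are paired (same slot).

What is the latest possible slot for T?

Precedence pushes T to at least 2; downstream work caps T at 4.
T at 4 is achievable: T in 4, N in 1, K in 4, R in 1, J in 5, Z in 5.

4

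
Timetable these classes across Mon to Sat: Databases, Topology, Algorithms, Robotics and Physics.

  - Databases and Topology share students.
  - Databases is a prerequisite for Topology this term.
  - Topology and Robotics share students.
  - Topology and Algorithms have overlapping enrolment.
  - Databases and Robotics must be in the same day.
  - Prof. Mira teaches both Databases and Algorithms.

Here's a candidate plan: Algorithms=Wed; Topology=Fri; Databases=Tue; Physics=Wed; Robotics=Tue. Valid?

Yes, all constraints hold

Databases and Topology share students — holds.
Topology and Robotics share students — holds.
Topology and Algorithms have overlapping enrolment — holds.
Databases and Robotics must be in the same day — holds.
Prof. Mira teaches both Databases and Algorithms — holds.
Databases is a prerequisite for Topology this term — holds.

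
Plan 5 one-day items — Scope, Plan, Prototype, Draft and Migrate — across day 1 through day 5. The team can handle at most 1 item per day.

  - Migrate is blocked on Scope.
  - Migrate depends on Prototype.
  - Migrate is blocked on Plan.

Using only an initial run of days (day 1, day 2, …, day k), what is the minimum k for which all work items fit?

The precedence chain requires at least 2 distinct days.
With at most 1 per day and 5 work items, at least 5 days are needed.
5 works (last occupied day: day 5): for example Draft in day 5; Scope in day 1; Plan in day 2; Prototype in day 3; Migrate in day 4.

5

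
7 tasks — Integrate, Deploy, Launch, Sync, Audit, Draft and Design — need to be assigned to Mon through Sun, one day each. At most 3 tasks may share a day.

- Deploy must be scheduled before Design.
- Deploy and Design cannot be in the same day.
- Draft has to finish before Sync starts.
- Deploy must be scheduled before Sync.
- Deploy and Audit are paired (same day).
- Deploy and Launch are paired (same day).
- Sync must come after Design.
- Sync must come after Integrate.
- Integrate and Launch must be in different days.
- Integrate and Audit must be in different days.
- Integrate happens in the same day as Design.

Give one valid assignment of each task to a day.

Sync=Wed, Draft=Tue, Launch=Mon, Integrate=Tue, Deploy=Mon, Audit=Mon, Design=Tue

Checking: Integrate(Tue) before Sync(Wed); Draft(Tue) before Sync(Wed); Deploy(Mon) before Sync(Wed); Design(Tue) before Sync(Wed); Deploy(Mon) before Design(Tue); Integrate(Tue) != Audit(Mon); Deploy(Mon) != Design(Tue); Integrate(Tue) != Launch(Mon); Integrate = Design = Tue; Deploy = Audit = Mon; Deploy = Launch = Mon; max 3 per day (cap 3).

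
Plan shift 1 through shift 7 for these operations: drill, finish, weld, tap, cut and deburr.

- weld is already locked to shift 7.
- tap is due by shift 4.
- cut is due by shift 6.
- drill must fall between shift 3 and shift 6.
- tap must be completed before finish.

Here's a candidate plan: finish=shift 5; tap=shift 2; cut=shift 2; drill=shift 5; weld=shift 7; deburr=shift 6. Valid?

tap must be completed before finish — holds.
tap is due by shift 4 — holds.
cut is due by shift 6 — holds.
drill must fall between shift 3 and shift 6 — holds.
weld is already locked to shift 7 — holds.

Yes, all constraints hold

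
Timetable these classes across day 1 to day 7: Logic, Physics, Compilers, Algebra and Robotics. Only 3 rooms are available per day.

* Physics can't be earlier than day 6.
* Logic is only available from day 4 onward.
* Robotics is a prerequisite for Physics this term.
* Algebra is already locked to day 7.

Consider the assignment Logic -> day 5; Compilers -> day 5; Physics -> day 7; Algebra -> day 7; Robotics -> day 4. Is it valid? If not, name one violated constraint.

Physics can't be earlier than day 6 — holds.
Only 3 rooms are available per day — holds.
Robotics is a prerequisite for Physics this term — holds.
Logic is only available from day 4 onward — holds.
Algebra is already locked to day 7 — holds.

Yes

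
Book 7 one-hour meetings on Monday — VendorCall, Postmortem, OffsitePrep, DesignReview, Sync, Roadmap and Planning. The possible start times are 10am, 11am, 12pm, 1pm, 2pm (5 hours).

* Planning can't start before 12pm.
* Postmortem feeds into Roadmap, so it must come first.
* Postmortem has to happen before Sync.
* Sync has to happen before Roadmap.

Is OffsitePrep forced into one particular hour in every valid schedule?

No

OffsitePrep can be 10am (e.g. VendorCall=10am, OffsitePrep=10am, Planning=12pm, Sync=11am, DesignReview=10am, Postmortem=10am, Roadmap=12pm) or 11am (e.g. DesignReview=10am; Postmortem=10am; Sync=11am; OffsitePrep=11am; Planning=12pm; Roadmap=12pm; VendorCall=10am).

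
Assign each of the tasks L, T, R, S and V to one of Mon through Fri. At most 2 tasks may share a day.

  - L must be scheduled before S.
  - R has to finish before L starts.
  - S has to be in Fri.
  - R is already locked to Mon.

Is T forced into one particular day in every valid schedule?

T can be Mon (e.g. S -> Fri, R -> Mon, V -> Tue, L -> Tue, T -> Mon) or Tue (e.g. V -> Mon, S -> Fri, T -> Tue, L -> Tue, R -> Mon).

No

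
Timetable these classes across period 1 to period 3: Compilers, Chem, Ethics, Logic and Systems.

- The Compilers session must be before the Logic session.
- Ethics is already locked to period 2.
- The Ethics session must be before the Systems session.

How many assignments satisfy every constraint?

Splitting on Compilers: it can be period 1 (6), period 2 (3). Listing each branch's schedules as (Chem, Ethics, Logic, Systems) by period number:
Compilers=period 1: (1,2,2,3) (1,2,3,3) (2,2,2,3) (2,2,3,3) (3,2,2,3) (3,2,3,3) — 6.
Compilers=period 2: (1,2,3,3) (2,2,3,3) (3,2,3,3) — 3.
Summing: 6 + 3 = 9.

9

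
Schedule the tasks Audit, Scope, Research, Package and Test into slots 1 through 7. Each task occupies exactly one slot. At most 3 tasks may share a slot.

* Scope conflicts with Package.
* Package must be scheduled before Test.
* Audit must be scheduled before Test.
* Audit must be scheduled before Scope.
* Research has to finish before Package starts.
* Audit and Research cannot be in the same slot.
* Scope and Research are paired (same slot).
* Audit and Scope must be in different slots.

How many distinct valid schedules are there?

35

Splitting on Audit: it can be 1 (20), 2 (10), 3 (4), 4 (1). Listing each branch's schedules as (Scope, Research, Package, Test):
Audit=1: (2,2,3,4) (2,2,3,5) (2,2,3,6) (2,2,3,7) (2,2,4,5) (2,2,4,6) (2,2,4,7) (2,2,5,6) (2,2,5,7) (2,2,6,7) (3,3,4,5) (3,3,4,6) (3,3,4,7) (3,3,5,6) (3,3,5,7) (3,3,6,7) (4,4,5,6) (4,4,5,7) (4,4,6,7) (5,5,6,7) — 20.
Audit=2: (3,3,4,5) (3,3,4,6) (3,3,4,7) (3,3,5,6) (3,3,5,7) (3,3,6,7) (4,4,5,6) (4,4,5,7) (4,4,6,7) (5,5,6,7) — 10.
Audit=3: (4,4,5,6) (4,4,5,7) (4,4,6,7) (5,5,6,7) — 4.
Audit=4: (5,5,6,7) — 1.
Summing: 20 + 10 + 4 + 1 = 35.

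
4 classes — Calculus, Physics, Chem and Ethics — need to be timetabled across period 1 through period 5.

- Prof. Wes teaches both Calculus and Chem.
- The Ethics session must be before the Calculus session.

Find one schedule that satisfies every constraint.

Chem=period 1; Calculus=period 2; Physics=period 1; Ethics=period 1

Checking: Ethics(period 1) before Calculus(period 2); Calculus(period 2) != Chem(period 1).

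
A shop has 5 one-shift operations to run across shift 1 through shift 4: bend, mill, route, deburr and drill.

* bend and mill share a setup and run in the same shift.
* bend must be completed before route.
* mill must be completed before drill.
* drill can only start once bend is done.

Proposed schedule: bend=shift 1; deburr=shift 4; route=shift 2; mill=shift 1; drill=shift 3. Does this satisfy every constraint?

mill must be completed before drill — holds.
drill can only start once bend is done — holds.
bend and mill share a setup and run in the same shift — holds.
bend must be completed before route — holds.

Valid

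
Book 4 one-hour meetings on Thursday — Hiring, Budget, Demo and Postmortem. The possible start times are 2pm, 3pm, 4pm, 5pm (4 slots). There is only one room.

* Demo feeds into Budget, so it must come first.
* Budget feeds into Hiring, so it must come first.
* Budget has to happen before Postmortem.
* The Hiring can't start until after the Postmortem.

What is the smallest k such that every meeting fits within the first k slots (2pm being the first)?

4 slots

The precedence chain requires at least 4 distinct slots.
With at most 1 per slot and 4 meetings, at least 4 slots are needed.
4 works (last occupied slot: 5pm): for example Postmortem=4pm, Budget=3pm, Hiring=5pm, Demo=2pm.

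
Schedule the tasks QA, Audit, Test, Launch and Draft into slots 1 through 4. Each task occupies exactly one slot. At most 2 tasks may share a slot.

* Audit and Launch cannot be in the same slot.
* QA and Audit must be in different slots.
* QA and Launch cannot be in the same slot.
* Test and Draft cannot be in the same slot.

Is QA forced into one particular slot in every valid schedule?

QA can be 1 (e.g. Launch=3; Test=1; QA=1; Draft=2; Audit=2) or 2 (e.g. QA -> 2, Draft -> 2, Launch -> 3, Test -> 1, Audit -> 1).

No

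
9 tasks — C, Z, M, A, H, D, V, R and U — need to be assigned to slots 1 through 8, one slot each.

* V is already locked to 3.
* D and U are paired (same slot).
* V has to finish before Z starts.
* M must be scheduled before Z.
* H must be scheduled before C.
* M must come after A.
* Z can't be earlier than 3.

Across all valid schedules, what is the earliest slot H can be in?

1

Downstream work caps H at 7.
H at 1 is achievable: A=1; D=1; Z=4; M=2; H=1; R=1; U=1; C=2; V=3.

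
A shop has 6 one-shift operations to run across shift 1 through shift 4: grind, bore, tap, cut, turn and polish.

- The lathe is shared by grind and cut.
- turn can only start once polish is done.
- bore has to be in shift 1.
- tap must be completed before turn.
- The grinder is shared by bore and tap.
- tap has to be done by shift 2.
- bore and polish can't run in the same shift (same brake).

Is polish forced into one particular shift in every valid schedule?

polish can be shift 2 (e.g. bore in shift 1; turn in shift 3; cut in shift 2; grind in shift 1; polish in shift 2; tap in shift 2) or shift 3 (e.g. polish -> shift 3; bore -> shift 1; tap -> shift 2; grind -> shift 1; turn -> shift 4; cut -> shift 2).

No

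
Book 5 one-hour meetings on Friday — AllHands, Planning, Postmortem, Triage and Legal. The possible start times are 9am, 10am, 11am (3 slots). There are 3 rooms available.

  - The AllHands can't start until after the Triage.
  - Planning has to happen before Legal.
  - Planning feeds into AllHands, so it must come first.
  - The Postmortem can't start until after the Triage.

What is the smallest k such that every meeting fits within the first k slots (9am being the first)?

2 slots

The precedence chain requires at least 2 distinct slots.
With at most 3 per slot and 5 meetings, at least 2 slots are needed.
2 works (last occupied slot: 10am): for example Triage=9am, Legal=10am, Planning=9am, Postmortem=10am, AllHands=10am.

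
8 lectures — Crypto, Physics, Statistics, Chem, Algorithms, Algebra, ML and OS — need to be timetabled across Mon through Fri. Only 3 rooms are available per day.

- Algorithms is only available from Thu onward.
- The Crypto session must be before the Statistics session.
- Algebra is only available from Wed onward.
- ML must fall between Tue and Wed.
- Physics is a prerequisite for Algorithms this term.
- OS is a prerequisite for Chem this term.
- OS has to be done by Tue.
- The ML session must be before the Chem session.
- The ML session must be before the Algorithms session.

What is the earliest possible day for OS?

Mon

OS's own window allows nothing later than Tue.
OS at Mon is achievable: Chem=Wed, Algebra=Wed, OS=Mon, Algorithms=Thu, Physics=Mon, ML=Tue, Statistics=Tue, Crypto=Mon.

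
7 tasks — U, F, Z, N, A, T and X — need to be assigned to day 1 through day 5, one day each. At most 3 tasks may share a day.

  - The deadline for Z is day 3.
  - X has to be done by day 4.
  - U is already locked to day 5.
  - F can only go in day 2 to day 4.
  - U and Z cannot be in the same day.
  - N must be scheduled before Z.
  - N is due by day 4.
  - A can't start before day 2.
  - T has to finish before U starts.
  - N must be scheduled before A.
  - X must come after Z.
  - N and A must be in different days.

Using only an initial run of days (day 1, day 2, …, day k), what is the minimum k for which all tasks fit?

5 days

The precedence chain requires at least 3 distinct days.
With at most 3 per day and 7 tasks, at least 3 days are needed.
U can't be placed before day 5, so the schedule must run through at least day 5.
5 works (last occupied day: day 5): for example T in day 1; Z in day 2; N in day 1; U in day 5; X in day 3; A in day 2; F in day 2.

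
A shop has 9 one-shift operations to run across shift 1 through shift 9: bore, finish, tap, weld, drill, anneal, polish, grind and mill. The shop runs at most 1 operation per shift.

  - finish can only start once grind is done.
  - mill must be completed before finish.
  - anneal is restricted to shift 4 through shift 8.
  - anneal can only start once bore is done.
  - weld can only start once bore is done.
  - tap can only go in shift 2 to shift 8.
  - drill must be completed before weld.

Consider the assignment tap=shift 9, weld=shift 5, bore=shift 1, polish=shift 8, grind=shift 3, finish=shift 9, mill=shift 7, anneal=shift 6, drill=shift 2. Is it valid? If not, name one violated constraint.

The shop runs at most 1 operation per shift — violated.
anneal can only start once bore is done — holds.
finish can only start once grind is done — holds.
mill must be completed before finish — holds.
weld can only start once bore is done — holds.
tap can only go in shift 2 to shift 8 — violated.
anneal is restricted to shift 4 through shift 8 — holds.
drill must be completed before weld — holds.

No. tap can only go in shift 2 to shift 8 is not satisfied.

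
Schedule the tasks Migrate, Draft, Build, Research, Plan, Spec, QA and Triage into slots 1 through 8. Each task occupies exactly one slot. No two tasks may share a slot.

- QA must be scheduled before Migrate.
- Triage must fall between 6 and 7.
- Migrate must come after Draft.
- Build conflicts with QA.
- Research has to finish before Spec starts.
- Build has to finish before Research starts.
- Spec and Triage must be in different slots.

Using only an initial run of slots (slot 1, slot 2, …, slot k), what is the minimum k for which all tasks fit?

The precedence chain requires at least 3 distinct slots.
With at most 1 per slot and 8 tasks, at least 8 slots are needed.
Triage can't be placed before 6, so the schedule must run through at least slot 6.
8 works (last occupied slot: 8): for example Plan in 8, Draft in 1, Build in 4, Triage in 6, Migrate in 3, QA in 2, Spec in 7, Research in 5.

8 slots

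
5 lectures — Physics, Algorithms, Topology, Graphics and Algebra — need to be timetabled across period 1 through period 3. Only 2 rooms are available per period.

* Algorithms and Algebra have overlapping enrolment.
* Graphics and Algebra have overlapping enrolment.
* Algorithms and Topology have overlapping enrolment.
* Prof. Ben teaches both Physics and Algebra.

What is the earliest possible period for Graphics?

period 1

Graphics at period 1 is achievable: Algorithms -> period 2, Physics -> period 1, Topology -> period 3, Algebra -> period 3, Graphics -> period 1.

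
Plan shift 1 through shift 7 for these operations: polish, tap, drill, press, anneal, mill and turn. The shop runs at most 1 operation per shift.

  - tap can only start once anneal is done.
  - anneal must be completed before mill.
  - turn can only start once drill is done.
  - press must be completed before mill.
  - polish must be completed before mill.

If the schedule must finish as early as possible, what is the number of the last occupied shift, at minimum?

The precedence chain requires at least 2 distinct shifts.
With at most 1 per shift and 7 operations, at least 7 shifts are needed.
7 works (last occupied shift: shift 7): for example press=shift 3; drill=shift 6; tap=shift 5; polish=shift 2; mill=shift 4; turn=shift 7; anneal=shift 1.

shift 7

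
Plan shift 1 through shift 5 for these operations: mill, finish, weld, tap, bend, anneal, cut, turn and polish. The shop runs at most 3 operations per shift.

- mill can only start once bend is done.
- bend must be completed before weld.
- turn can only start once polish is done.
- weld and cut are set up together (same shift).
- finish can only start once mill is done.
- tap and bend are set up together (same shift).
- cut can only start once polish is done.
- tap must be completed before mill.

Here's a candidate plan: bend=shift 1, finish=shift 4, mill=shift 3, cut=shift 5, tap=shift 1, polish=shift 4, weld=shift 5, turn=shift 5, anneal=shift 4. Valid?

Yes, all constraints hold

mill can only start once bend is done — holds.
cut can only start once polish is done — holds.
tap must be completed before mill — holds.
tap and bend are set up together (same shift) — holds.
bend must be completed before weld — holds.
The shop runs at most 3 operations per shift — holds.
finish can only start once mill is done — holds.
weld and cut are set up together (same shift) — holds.
turn can only start once polish is done — holds.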